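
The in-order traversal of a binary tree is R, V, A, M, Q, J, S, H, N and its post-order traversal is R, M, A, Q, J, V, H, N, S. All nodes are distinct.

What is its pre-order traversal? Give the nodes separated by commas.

S, V, R, J, Q, A, M, N, H

The last element of post-order is the root; it splits in-order into left and right subtrees.
Root S: left subtree has 6 nodes {R, V, A, M, Q, J}, right has 2 {H, N}.
  Root V: left subtree has 1 node {R}, right has 4 {A, M, Q, J}.
    Root J: left subtree has 3 nodes {A, M, Q}, right has 0 { }.
      Root Q: left subtree has 2 nodes {A, M}, right has 0 { }.
        Root A: left subtree has 0 nodes { }, right has 1 {M}.
  Root N: left subtree has 1 node {H}, right has 0 { }.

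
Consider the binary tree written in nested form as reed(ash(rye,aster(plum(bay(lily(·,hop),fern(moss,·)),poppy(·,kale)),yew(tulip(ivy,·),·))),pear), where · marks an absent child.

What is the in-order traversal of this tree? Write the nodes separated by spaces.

rye ash lily hop bay moss fern plum poppy kale aster ivy tulip yew reed pear

In-order visits the left subtree, then the node, then the right subtree.
At reed: go left to ash.
  At ash: go left to rye.
    rye is a leaf — visit rye.
  Visit ash.
  At ash: go right to aster.
    At aster: go left to plum.
      At plum: go left to bay.
        At bay: go left to lily.
          At lily: no left child.
          Visit lily.
          At lily: go right to hop.
            hop is a leaf — visit hop.
        Visit bay.
        At bay: go right to fern.
          At fern: go left to moss.
            moss is a leaf — visit moss.
          Visit fern.
          At fern: no right child.
      Visit plum.
      At plum: go right to poppy.
        At poppy: no left child.
        Visit poppy.
        At poppy: go right to kale.
          kale is a leaf — visit kale.
    Visit aster.
    At aster: go right to yew.
      At yew: go left to tulip.
        At tulip: go left to ivy.
          ivy is a leaf — visit ivy.
        Visit tulip.
        At tulip: no right child.
      Visit yew.
      At yew: no right child.
Visit reed.
At reed: go right to pear.
  pear is a leaf — visit pear.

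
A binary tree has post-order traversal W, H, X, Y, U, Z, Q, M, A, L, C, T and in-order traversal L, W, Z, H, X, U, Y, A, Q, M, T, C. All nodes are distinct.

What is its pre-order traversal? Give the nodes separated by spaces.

T L A Z W U X H Y M Q C

The last element of post-order is the root; it splits in-order into left and right subtrees.
Root T: left subtree has 10 nodes {L, W, Z, H, X, U, Y, A, Q, M}, right has 1 {C}.
  Root L: left subtree has 0 nodes { }, right has 9 {W, Z, H, X, U, Y, A, Q, M}.
    Root A: left subtree has 6 nodes {W, Z, H, X, U, Y}, right has 2 {Q, M}.
      Root Z: left subtree has 1 node {W}, right has 4 {H, X, U, Y}.
        Root U: left subtree has 2 nodes {H, X}, right has 1 {Y}.
          Root X: left subtree has 1 node {H}, right has 0 { }.
      Root M: left subtree has 1 node {Q}, right has 0 { }.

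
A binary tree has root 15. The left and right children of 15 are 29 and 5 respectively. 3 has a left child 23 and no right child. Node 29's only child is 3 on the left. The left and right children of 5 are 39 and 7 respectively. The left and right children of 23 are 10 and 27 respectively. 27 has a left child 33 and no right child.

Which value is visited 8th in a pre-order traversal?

5

Pre-order visits the node, then its left subtree, then its right subtree.
Visit 15.
At 15: go left to 29.
  Visit 29.
  At 29: go left to 3.
    Visit 3.
    At 3: go left to 23.
      Visit 23.
      At 23: go left to 10.
        10 is a leaf — visit 10.
      At 23: go right to 27.
        Visit 27.
        At 27: go left to 33.
          33 is a leaf — visit 33.
        At 27: no right child.
    At 3: no right child.
  At 29: no right child.
At 15: go right to 5.
  Visit 5.
  At 5: go left to 39.
    39 is a leaf — visit 39.
  At 5: go right to 7.
    7 is a leaf — visit 7.
Full pre-order sequence: 15, 29, 3, 23, 10, 27, 33, 5, 39, 7.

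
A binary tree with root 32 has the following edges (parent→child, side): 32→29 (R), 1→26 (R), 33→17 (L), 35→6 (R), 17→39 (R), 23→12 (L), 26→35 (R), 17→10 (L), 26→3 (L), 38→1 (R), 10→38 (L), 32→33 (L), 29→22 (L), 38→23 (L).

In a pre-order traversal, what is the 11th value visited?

Pre-order visits the node, then its left subtree, then its right subtree.
Visit 32.
At 32: go left to 33.
  Visit 33.
  At 33: go left to 17.
    Visit 17.
    At 17: go left to 10.
      Visit 10.
      At 10: go left to 38.
        Visit 38.
        At 38: go left to 23.
          Visit 23.
          At 23: go left to 12.
            12 is a leaf — visit 12.
          At 23: no right child.
        At 38: go right to 1.
          Visit 1.
          At 1: no left child.
          At 1: go right to 26.
            Visit 26.
            At 26: go left to 3.
              3 is a leaf — visit 3.
            At 26: go right to 35.
              Visit 35.
              At 35: no left child.
              At 35: go right to 6.
                6 is a leaf — visit 6.
      At 10: no right child.
    At 17: go right to 39.
      39 is a leaf — visit 39.
  At 33: no right child.
At 32: go right to 29.
  Visit 29.
  At 29: go left to 22.
    22 is a leaf — visit 22.
  At 29: no right child.
Full pre-order sequence: 32, 33, 17, 10, 38, 23, 12, 1, 26, 3, 35, 6, 39, 29, 22.

35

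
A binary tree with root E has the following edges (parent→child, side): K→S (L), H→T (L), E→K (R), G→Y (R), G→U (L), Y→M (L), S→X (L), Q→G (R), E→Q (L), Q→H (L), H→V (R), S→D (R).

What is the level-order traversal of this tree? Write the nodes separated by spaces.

E Q K H G S T V U Y X D M

Level-order visits nodes level by level from the root, left to right within each level.
Level 0: E
Level 1: Q, K
Level 2: H, G, S
Level 3: T, V, U, Y, X, D
Level 4: M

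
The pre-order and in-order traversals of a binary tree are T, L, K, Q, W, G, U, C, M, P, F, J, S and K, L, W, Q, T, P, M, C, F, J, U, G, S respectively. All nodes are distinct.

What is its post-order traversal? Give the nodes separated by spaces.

K W Q L P M J F C U S G T

The first element of pre-order is the root; it splits in-order into left and right subtrees.
Root T: left subtree has 4 nodes {K, L, W, Q}, right has 8 {P, M, C, F, J, U, G, S}.
  Root L: left subtree has 1 node {K}, right has 2 {W, Q}.
    Root Q: left subtree has 1 node {W}, right has 0 { }.
  Root G: left subtree has 6 nodes {P, M, C, F, J, U}, right has 1 {S}.
    Root U: left subtree has 5 nodes {P, M, C, F, J}, right has 0 { }.
      Root C: left subtree has 2 nodes {P, M}, right has 2 {F, J}.
        Root M: left subtree has 1 node {P}, right has 0 { }.
        Root F: left subtree has 0 nodes { }, right has 1 {J}.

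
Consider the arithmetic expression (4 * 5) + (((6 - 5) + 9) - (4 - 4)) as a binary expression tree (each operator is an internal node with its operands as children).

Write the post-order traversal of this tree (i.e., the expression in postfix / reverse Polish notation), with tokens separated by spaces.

4 5 * 6 5 - 9 + 4 4 - - +

Post-order on an expression tree gives postfix notation: for each operator, emit left operand, right operand, then the operator.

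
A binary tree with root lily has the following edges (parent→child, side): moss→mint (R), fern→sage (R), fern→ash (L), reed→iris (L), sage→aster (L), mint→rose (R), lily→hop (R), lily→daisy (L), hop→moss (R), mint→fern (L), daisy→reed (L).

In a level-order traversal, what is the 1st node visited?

lily

Level-order visits nodes level by level from the root, left to right within each level.
Level 0: lily
Level 1: daisy, hop
Level 2: reed, moss
Level 3: iris, mint
Level 4: fern, rose
Level 5: ash, sage
Level 6: aster
Full level-order sequence: lily, daisy, hop, reed, moss, iris, mint, fern, rose, ash, sage, aster.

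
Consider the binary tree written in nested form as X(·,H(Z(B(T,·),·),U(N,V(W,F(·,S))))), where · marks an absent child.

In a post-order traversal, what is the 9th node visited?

U

Post-order visits the left subtree, then the right subtree, then the node.
At X: no left child.
At X: go right to H.
  At H: go left to Z.
    At Z: go left to B.
      At B: go left to T.
        T is a leaf — visit T.
      At B: no right child.
      Visit B.
    At Z: no right child.
    Visit Z.
  At H: go right to U.
    At U: go left to N.
      N is a leaf — visit N.
    At U: go right to V.
      At V: go left to W.
        W is a leaf — visit W.
      At V: go right to F.
        At F: no left child.
        At F: go right to S.
          S is a leaf — visit S.
        Visit F.
      Visit V.
    Visit U.
  Visit H.
Visit X.
Full post-order sequence: T, B, Z, N, W, S, F, V, U, H, X.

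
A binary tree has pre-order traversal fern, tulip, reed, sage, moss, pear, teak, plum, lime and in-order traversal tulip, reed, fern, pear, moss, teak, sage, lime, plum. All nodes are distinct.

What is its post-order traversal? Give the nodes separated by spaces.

reed tulip pear teak moss lime plum sage fern

The first element of pre-order is the root; it splits in-order into left and right subtrees.
Root fern: left subtree has 2 nodes {tulip, reed}, right has 6 {pear, moss, teak, sage, lime, plum}.
  Root tulip: left subtree has 0 nodes { }, right has 1 {reed}.
  Root sage: left subtree has 3 nodes {pear, moss, teak}, right has 2 {lime, plum}.
    Root moss: left subtree has 1 node {pear}, right has 1 {teak}.
    Root plum: left subtree has 1 node {lime}, right has 0 { }.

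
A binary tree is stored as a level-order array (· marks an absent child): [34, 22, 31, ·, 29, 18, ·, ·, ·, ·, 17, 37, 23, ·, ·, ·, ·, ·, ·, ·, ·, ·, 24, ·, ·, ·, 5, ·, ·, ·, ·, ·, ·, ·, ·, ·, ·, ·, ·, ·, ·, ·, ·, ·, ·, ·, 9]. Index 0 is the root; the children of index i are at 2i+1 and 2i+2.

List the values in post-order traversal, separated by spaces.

9 24 17 29 22 37 5 23 18 31 34

Post-order visits the left subtree, then the right subtree, then the node.
At 34: go left to 22.
  At 22: no left child.
  At 22: go right to 29.
    At 29: no left child.
    At 29: go right to 17.
      At 17: no left child.
      At 17: go right to 24.
        At 24: no left child.
        At 24: go right to 9.
          9 is a leaf — visit 9.
        Visit 24.
      Visit 17.
    Visit 29.
  Visit 22.
At 34: go right to 31.
  At 31: go left to 18.
    At 18: go left to 37.
      37 is a leaf — visit 37.
    At 18: go right to 23.
      At 23: no left child.
      At 23: go right to 5.
        5 is a leaf — visit 5.
      Visit 23.
    Visit 18.
  At 31: no right child.
  Visit 31.
Visit 34.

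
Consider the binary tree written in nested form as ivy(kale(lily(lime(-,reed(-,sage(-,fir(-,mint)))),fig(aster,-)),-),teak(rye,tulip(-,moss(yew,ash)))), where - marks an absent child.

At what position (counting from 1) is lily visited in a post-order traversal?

Post-order visits the left subtree, then the right subtree, then the node.
At ivy: go left to kale.
  At kale: go left to lily.
    At lily: go left to lime.
      At lime: no left child.
      At lime: go right to reed.
        At reed: no left child.
        At reed: go right to sage.
          At sage: no left child.
          At sage: go right to fir.
            At fir: no left child.
            At fir: go right to mint.
              mint is a leaf — visit mint.
            Visit fir.
          Visit sage.
        Visit reed.
      Visit lime.
    At lily: go right to fig.
      At fig: go left to aster.
        aster is a leaf — visit aster.
      At fig: no right child.
      Visit fig.
    Visit lily.
  At kale: no right child.
  Visit kale.
At ivy: go right to teak.
  At teak: go left to rye.
    rye is a leaf — visit rye.
  At teak: go right to tulip.
    At tulip: no left child.
    At tulip: go right to moss.
      At moss: go left to yew.
        yew is a leaf — visit yew.
      At moss: go right to ash.
        ash is a leaf — visit ash.
      Visit moss.
    Visit tulip.
  Visit teak.
Visit ivy.
Full post-order sequence: mint, fir, sage, reed, lime, aster, fig, lily, kale, rye, yew, ash, moss, tulip, teak, ivy.

8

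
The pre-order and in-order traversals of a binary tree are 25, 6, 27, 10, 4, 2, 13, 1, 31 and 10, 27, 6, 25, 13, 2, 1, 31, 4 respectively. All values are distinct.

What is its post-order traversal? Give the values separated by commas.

10, 27, 6, 13, 31, 1, 2, 4, 25

The first element of pre-order is the root; it splits in-order into left and right subtrees.
Root 25: left subtree has 3 nodes {10, 27, 6}, right has 5 {13, 2, 1, 31, 4}.
  Root 6: left subtree has 2 nodes {10, 27}, right has 0 { }.
    Root 27: left subtree has 1 node {10}, right has 0 { }.
  Root 4: left subtree has 4 nodes {13, 2, 1, 31}, right has 0 { }.
    Root 2: left subtree has 1 node {13}, right has 2 {1, 31}.
      Root 1: left subtree has 0 nodes { }, right has 1 {31}.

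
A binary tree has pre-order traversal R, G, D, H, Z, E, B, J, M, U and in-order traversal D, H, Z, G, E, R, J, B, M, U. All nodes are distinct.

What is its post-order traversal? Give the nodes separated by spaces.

Z H D E G J U M B R

The first element of pre-order is the root; it splits in-order into left and right subtrees.
Root R: left subtree has 5 nodes {D, H, Z, G, E}, right has 4 {J, B, M, U}.
  Root G: left subtree has 3 nodes {D, H, Z}, right has 1 {E}.
    Root D: left subtree has 0 nodes { }, right has 2 {H, Z}.
      Root H: left subtree has 0 nodes { }, right has 1 {Z}.
  Root B: left subtree has 1 node {J}, right has 2 {M, U}.
    Root M: left subtree has 0 nodes { }, right has 1 {U}.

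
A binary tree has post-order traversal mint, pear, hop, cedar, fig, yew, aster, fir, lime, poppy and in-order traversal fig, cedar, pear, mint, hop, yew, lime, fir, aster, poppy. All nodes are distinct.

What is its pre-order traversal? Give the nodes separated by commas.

The last element of post-order is the root; it splits in-order into left and right subtrees.
Root poppy: left subtree has 9 nodes {fig, cedar, pear, mint, hop, yew, lime, fir, aster}, right has 0 { }.
  Root lime: left subtree has 6 nodes {fig, cedar, pear, mint, hop, yew}, right has 2 {fir, aster}.
    Root yew: left subtree has 5 nodes {fig, cedar, pear, mint, hop}, right has 0 { }.
      Root fig: left subtree has 0 nodes { }, right has 4 {cedar, pear, mint, hop}.
        Root cedar: left subtree has 0 nodes { }, right has 3 {pear, mint, hop}.
          Root hop: left subtree has 2 nodes {pear, mint}, right has 0 { }.
            Root pear: left subtree has 0 nodes { }, right has 1 {mint}.
    Root fir: left subtree has 0 nodes { }, right has 1 {aster}.

poppy, lime, yew, fig, cedar, hop, pear, mint, fir, aster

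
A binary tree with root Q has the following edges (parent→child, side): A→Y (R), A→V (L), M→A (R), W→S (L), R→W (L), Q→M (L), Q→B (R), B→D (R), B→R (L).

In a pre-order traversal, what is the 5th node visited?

Y

Pre-order visits the node, then its left subtree, then its right subtree.
Visit Q.
At Q: go left to M.
  Visit M.
  At M: no left child.
  At M: go right to A.
    Visit A.
    At A: go left to V.
      V is a leaf — visit V.
    At A: go right to Y.
      Y is a leaf — visit Y.
At Q: go right to B.
  Visit B.
  At B: go left to R.
    Visit R.
    At R: go left to W.
      Visit W.
      At W: go left to S.
        S is a leaf — visit S.
      At W: no right child.
    At R: no right child.
  At B: go right to D.
    D is a leaf — visit D.
Full pre-order sequence: Q, M, A, V, Y, B, R, W, S, D.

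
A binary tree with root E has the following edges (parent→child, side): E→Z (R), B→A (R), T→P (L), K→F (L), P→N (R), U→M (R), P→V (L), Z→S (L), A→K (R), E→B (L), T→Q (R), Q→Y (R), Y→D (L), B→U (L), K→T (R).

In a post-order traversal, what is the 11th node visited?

Post-order visits the left subtree, then the right subtree, then the node.
At E: go left to B.
  At B: go left to U.
    At U: no left child.
    At U: go right to M.
      M is a leaf — visit M.
    Visit U.
  At B: go right to A.
    At A: no left child.
    At A: go right to K.
      At K: go left to F.
        F is a leaf — visit F.
      At K: go right to T.
        At T: go left to P.
          At P: go left to V.
            V is a leaf — visit V.
          At P: go right to N.
            N is a leaf — visit N.
          Visit P.
        At T: go right to Q.
          At Q: no left child.
          At Q: go right to Y.
            At Y: go left to D.
              D is a leaf — visit D.
            At Y: no right child.
            Visit Y.
          Visit Q.
        Visit T.
      Visit K.
    Visit A.
  Visit B.
At E: go right to Z.
  At Z: go left to S.
    S is a leaf — visit S.
  At Z: no right child.
  Visit Z.
Visit E.
Full post-order sequence: M, U, F, V, N, P, D, Y, Q, T, K, A, B, S, Z, E.

K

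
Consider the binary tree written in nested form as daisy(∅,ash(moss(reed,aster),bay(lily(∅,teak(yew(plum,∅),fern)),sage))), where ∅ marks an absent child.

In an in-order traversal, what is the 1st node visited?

daisy

In-order visits the left subtree, then the node, then the right subtree.
At daisy: no left child.
Visit daisy.
At daisy: go right to ash.
  At ash: go left to moss.
    At moss: go left to reed.
      reed is a leaf — visit reed.
    Visit moss.
    At moss: go right to aster.
      aster is a leaf — visit aster.
  Visit ash.
  At ash: go right to bay.
    At bay: go left to lily.
      At lily: no left child.
      Visit lily.
      At lily: go right to teak.
        At teak: go left to yew.
          At yew: go left to plum.
            plum is a leaf — visit plum.
          Visit yew.
          At yew: no right child.
        Visit teak.
        At teak: go right to fern.
          fern is a leaf — visit fern.
    Visit bay.
    At bay: go right to sage.
      sage is a leaf — visit sage.
Full in-order sequence: daisy, reed, moss, aster, ash, lily, plum, yew, teak, fern, bay, sage.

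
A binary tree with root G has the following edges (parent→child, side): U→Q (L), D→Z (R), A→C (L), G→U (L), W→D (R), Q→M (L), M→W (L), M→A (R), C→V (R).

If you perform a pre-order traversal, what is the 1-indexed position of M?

Pre-order visits the node, then its left subtree, then its right subtree.
Visit G.
At G: go left to U.
  Visit U.
  At U: go left to Q.
    Visit Q.
    At Q: go left to M.
      Visit M.
      At M: go left to W.
        Visit W.
        At W: no left child.
        At W: go right to D.
          Visit D.
          At D: no left child.
          At D: go right to Z.
            Z is a leaf — visit Z.
      At M: go right to A.
        Visit A.
        At A: go left to C.
          Visit C.
          At C: no left child.
          At C: go right to V.
            V is a leaf — visit V.
        At A: no right child.
    At Q: no right child.
  At U: no right child.
At G: no right child.
Full pre-order sequence: G, U, Q, M, W, D, Z, A, C, V.

4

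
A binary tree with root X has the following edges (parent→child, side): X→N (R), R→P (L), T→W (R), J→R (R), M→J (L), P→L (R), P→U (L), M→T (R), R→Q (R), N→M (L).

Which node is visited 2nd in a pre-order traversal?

N

Pre-order visits the node, then its left subtree, then its right subtree.
Visit X.
At X: no left child.
At X: go right to N.
  Visit N.
  At N: go left to M.
    Visit M.
    At M: go left to J.
      Visit J.
      At J: no left child.
      At J: go right to R.
        Visit R.
        At R: go left to P.
          Visit P.
          At P: go left to U.
            U is a leaf — visit U.
          At P: go right to L.
            L is a leaf — visit L.
        At R: go right to Q.
          Q is a leaf — visit Q.
    At M: go right to T.
      Visit T.
      At T: no left child.
      At T: go right to W.
        W is a leaf — visit W.
  At N: no right child.
Full pre-order sequence: X, N, M, J, R, P, U, L, Q, T, W.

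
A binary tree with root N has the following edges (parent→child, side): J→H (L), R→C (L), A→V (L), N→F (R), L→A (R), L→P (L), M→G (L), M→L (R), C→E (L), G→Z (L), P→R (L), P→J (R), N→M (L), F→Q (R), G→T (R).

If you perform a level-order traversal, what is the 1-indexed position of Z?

Level-order visits nodes level by level from the root, left to right within each level.
Level 0: N
Level 1: M, F
Level 2: G, L, Q
Level 3: Z, T, P, A
Level 4: R, J, V
Level 5: C, H
Level 6: E
Full level-order sequence: N, M, F, G, L, Q, Z, T, P, A, R, J, V, C, H, E.

7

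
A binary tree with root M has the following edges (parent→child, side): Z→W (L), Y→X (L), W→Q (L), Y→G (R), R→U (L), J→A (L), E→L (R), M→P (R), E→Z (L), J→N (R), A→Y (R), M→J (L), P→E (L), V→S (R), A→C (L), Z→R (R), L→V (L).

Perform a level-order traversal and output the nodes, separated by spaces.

M J P A N E C Y Z L X G W R V Q U S

Level-order visits nodes level by level from the root, left to right within each level.
Level 0: M
Level 1: J, P
Level 2: A, N, E
Level 3: C, Y, Z, L
Level 4: X, G, W, R, V
Level 5: Q, U, S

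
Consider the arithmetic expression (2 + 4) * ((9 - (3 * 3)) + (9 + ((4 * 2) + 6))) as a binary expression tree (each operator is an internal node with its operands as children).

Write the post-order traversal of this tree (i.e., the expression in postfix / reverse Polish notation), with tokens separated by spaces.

2 4 + 9 3 3 * - 9 4 2 * 6 + + + *

Post-order on an expression tree gives postfix notation: for each operator, emit left operand, right operand, then the operator.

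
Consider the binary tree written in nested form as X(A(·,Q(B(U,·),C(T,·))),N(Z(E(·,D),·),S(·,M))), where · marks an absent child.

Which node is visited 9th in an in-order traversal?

D

In-order visits the left subtree, then the node, then the right subtree.
At X: go left to A.
  At A: no left child.
  Visit A.
  At A: go right to Q.
    At Q: go left to B.
      At B: go left to U.
        U is a leaf — visit U.
      Visit B.
      At B: no right child.
    Visit Q.
    At Q: go right to C.
      At C: go left to T.
        T is a leaf — visit T.
      Visit C.
      At C: no right child.
Visit X.
At X: go right to N.
  At N: go left to Z.
    At Z: go left to E.
      At E: no left child.
      Visit E.
      At E: go right to D.
        D is a leaf — visit D.
    Visit Z.
    At Z: no right child.
  Visit N.
  At N: go right to S.
    At S: no left child.
    Visit S.
    At S: go right to M.
      M is a leaf — visit M.
Full in-order sequence: A, U, B, Q, T, C, X, E, D, Z, N, S, M.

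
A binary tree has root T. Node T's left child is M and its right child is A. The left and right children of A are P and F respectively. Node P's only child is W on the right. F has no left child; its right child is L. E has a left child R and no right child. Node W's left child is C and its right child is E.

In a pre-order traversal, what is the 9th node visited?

F

Pre-order visits the node, then its left subtree, then its right subtree.
Visit T.
At T: go left to M.
  M is a leaf — visit M.
At T: go right to A.
  Visit A.
  At A: go left to P.
    Visit P.
    At P: no left child.
    At P: go right to W.
      Visit W.
      At W: go left to C.
        C is a leaf — visit C.
      At W: go right to E.
        Visit E.
        At E: go left to R.
          R is a leaf — visit R.
        At E: no right child.
  At A: go right to F.
    Visit F.
    At F: no left child.
    At F: go right to L.
      L is a leaf — visit L.
Full pre-order sequence: T, M, A, P, W, C, E, R, F, L.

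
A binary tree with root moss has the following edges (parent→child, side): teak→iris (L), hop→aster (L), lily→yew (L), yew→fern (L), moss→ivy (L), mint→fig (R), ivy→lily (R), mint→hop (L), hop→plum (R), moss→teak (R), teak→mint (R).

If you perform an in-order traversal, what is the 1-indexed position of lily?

4

In-order visits the left subtree, then the node, then the right subtree.
At moss: go left to ivy.
  At ivy: no left child.
  Visit ivy.
  At ivy: go right to lily.
    At lily: go left to yew.
      At yew: go left to fern.
        fern is a leaf — visit fern.
      Visit yew.
      At yew: no right child.
    Visit lily.
    At lily: no right child.
Visit moss.
At moss: go right to teak.
  At teak: go left to iris.
    iris is a leaf — visit iris.
  Visit teak.
  At teak: go right to mint.
    At mint: go left to hop.
      At hop: go left to aster.
        aster is a leaf — visit aster.
      Visit hop.
      At hop: go right to plum.
        plum is a leaf — visit plum.
    Visit mint.
    At mint: go right to fig.
      fig is a leaf — visit fig.
Full in-order sequence: ivy, fern, yew, lily, moss, iris, teak, aster, hop, plum, mint, fig.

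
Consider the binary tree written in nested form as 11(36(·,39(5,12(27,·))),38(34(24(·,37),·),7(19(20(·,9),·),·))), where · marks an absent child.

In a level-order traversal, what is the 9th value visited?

24

Level-order visits nodes level by level from the root, left to right within each level.
Level 0: 11
Level 1: 36, 38
Level 2: 39, 34, 7
Level 3: 5, 12, 24, 19
Level 4: 27, 37, 20
Level 5: 9
Full level-order sequence: 11, 36, 38, 39, 34, 7, 5, 12, 24, 19, 27, 37, 20, 9.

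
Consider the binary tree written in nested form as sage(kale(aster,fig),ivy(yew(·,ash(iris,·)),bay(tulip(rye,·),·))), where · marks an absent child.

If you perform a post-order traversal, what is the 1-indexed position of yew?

Post-order visits the left subtree, then the right subtree, then the node.
At sage: go left to kale.
  At kale: go left to aster.
    aster is a leaf — visit aster.
  At kale: go right to fig.
    fig is a leaf — visit fig.
  Visit kale.
At sage: go right to ivy.
  At ivy: go left to yew.
    At yew: no left child.
    At yew: go right to ash.
      At ash: go left to iris.
        iris is a leaf — visit iris.
      At ash: no right child.
      Visit ash.
    Visit yew.
  At ivy: go right to bay.
    At bay: go left to tulip.
      At tulip: go left to rye.
        rye is a leaf — visit rye.
      At tulip: no right child.
      Visit tulip.
    At bay: no right child.
    Visit bay.
  Visit ivy.
Visit sage.
Full post-order sequence: aster, fig, kale, iris, ash, yew, rye, tulip, bay, ivy, sage.

6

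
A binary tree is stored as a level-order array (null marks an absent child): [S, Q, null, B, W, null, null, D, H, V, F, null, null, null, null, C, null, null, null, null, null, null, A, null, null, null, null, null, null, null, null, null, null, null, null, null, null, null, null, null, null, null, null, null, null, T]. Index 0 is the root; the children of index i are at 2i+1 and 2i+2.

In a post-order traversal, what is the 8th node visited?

Post-order visits the left subtree, then the right subtree, then the node.
At S: go left to Q.
  At Q: go left to B.
    At B: go left to D.
      At D: go left to C.
        C is a leaf — visit C.
      At D: no right child.
      Visit D.
    At B: go right to H.
      H is a leaf — visit H.
    Visit B.
  At Q: go right to W.
    At W: go left to V.
      V is a leaf — visit V.
    At W: go right to F.
      At F: no left child.
      At F: go right to A.
        At A: go left to T.
          T is a leaf — visit T.
        At A: no right child.
        Visit A.
      Visit F.
    Visit W.
  Visit Q.
At S: no right child.
Visit S.
Full post-order sequence: C, D, H, B, V, T, A, F, W, Q, S.

F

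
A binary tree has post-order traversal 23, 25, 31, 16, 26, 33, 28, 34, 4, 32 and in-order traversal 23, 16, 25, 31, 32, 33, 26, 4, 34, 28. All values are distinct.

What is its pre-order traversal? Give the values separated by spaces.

32 16 23 31 25 4 33 26 34 28

The last element of post-order is the root; it splits in-order into left and right subtrees.
Root 32: left subtree has 4 nodes {23, 16, 25, 31}, right has 5 {33, 26, 4, 34, 28}.
  Root 16: left subtree has 1 node {23}, right has 2 {25, 31}.
    Root 31: left subtree has 1 node {25}, right has 0 { }.
  Root 4: left subtree has 2 nodes {33, 26}, right has 2 {34, 28}.
    Root 33: left subtree has 0 nodes { }, right has 1 {26}.
    Root 34: left subtree has 0 nodes { }, right has 1 {28}.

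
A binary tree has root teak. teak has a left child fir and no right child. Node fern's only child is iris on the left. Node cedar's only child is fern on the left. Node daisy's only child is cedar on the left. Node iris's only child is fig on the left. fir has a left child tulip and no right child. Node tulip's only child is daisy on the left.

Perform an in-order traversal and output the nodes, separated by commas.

In-order visits the left subtree, then the node, then the right subtree.
At teak: go left to fir.
  At fir: go left to tulip.
    At tulip: go left to daisy.
      At daisy: go left to cedar.
        At cedar: go left to fern.
          At fern: go left to iris.
            At iris: go left to fig.
              fig is a leaf — visit fig.
            Visit iris.
            At iris: no right child.
          Visit fern.
          At fern: no right child.
        Visit cedar.
        At cedar: no right child.
      Visit daisy.
      At daisy: no right child.
    Visit tulip.
    At tulip: no right child.
  Visit fir.
  At fir: no right child.
Visit teak.
At teak: no right child.

fig, iris, fern, cedar, daisy, tulip, fir, teak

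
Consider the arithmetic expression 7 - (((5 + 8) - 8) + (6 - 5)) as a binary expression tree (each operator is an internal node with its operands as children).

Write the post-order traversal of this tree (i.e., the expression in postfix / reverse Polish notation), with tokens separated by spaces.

7 5 8 + 8 - 6 5 - + -

Post-order on an expression tree gives postfix notation: for each operator, emit left operand, right operand, then the operator.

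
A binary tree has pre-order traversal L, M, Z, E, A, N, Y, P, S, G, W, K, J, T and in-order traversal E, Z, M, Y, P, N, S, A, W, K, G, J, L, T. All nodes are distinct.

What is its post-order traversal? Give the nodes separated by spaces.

The first element of pre-order is the root; it splits in-order into left and right subtrees.
Root L: left subtree has 12 nodes {E, Z, M, Y, P, N, S, A, W, K, G, J}, right has 1 {T}.
  Root M: left subtree has 2 nodes {E, Z}, right has 9 {Y, P, N, S, A, W, K, G, J}.
    Root Z: left subtree has 1 node {E}, right has 0 { }.
    Root A: left subtree has 4 nodes {Y, P, N, S}, right has 4 {W, K, G, J}.
      Root N: left subtree has 2 nodes {Y, P}, right has 1 {S}.
        Root Y: left subtree has 0 nodes { }, right has 1 {P}.
      Root G: left subtree has 2 nodes {W, K}, right has 1 {J}.
        Root W: left subtree has 0 nodes { }, right has 1 {K}.

E Z P Y S N K W J G A M T L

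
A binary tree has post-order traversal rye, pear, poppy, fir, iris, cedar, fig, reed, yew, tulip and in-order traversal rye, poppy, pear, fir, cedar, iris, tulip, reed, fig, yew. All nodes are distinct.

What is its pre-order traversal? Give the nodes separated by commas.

The last element of post-order is the root; it splits in-order into left and right subtrees.
Root tulip: left subtree has 6 nodes {rye, poppy, pear, fir, cedar, iris}, right has 3 {reed, fig, yew}.
  Root cedar: left subtree has 4 nodes {rye, poppy, pear, fir}, right has 1 {iris}.
    Root fir: left subtree has 3 nodes {rye, poppy, pear}, right has 0 { }.
      Root poppy: left subtree has 1 node {rye}, right has 1 {pear}.
  Root yew: left subtree has 2 nodes {reed, fig}, right has 0 { }.
    Root reed: left subtree has 0 nodes { }, right has 1 {fig}.

tulip, cedar, fir, poppy, rye, pear, iris, yew, reed, fig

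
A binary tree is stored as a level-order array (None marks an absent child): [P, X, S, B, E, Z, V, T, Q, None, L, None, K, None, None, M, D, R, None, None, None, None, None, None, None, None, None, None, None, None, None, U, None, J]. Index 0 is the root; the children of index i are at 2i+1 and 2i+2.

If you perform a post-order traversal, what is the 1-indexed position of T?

5

Post-order visits the left subtree, then the right subtree, then the node.
At P: go left to X.
  At X: go left to B.
    At B: go left to T.
      At T: go left to M.
        At M: go left to U.
          U is a leaf — visit U.
        At M: no right child.
        Visit M.
      At T: go right to D.
        At D: go left to J.
          J is a leaf — visit J.
        At D: no right child.
        Visit D.
      Visit T.
    At B: go right to Q.
      At Q: go left to R.
        R is a leaf — visit R.
      At Q: no right child.
      Visit Q.
    Visit B.
  At X: go right to E.
    At E: no left child.
    At E: go right to L.
      L is a leaf — visit L.
    Visit E.
  Visit X.
At P: go right to S.
  At S: go left to Z.
    At Z: no left child.
    At Z: go right to K.
      K is a leaf — visit K.
    Visit Z.
  At S: go right to V.
    V is a leaf — visit V.
  Visit S.
Visit P.
Full post-order sequence: U, M, J, D, T, R, Q, B, L, E, X, K, Z, V, S, P.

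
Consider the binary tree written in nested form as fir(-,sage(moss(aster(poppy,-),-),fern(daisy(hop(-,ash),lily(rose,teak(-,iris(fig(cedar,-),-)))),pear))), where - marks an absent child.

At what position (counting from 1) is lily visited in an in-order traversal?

10

In-order visits the left subtree, then the node, then the right subtree.
At fir: no left child.
Visit fir.
At fir: go right to sage.
  At sage: go left to moss.
    At moss: go left to aster.
      At aster: go left to poppy.
        poppy is a leaf — visit poppy.
      Visit aster.
      At aster: no right child.
    Visit moss.
    At moss: no right child.
  Visit sage.
  At sage: go right to fern.
    At fern: go left to daisy.
      At daisy: go left to hop.
        At hop: no left child.
        Visit hop.
        At hop: go right to ash.
          ash is a leaf — visit ash.
      Visit daisy.
      At daisy: go right to lily.
        At lily: go left to rose.
          rose is a leaf — visit rose.
        Visit lily.
        At lily: go right to teak.
          At teak: no left child.
          Visit teak.
          At teak: go right to iris.
            At iris: go left to fig.
              At fig: go left to cedar.
                cedar is a leaf — visit cedar.
              Visit fig.
              At fig: no right child.
            Visit iris.
            At iris: no right child.
    Visit fern.
    At fern: go right to pear.
      pear is a leaf — visit pear.
Full in-order sequence: fir, poppy, aster, moss, sage, hop, ash, daisy, rose, lily, teak, cedar, fig, iris, fern, pear.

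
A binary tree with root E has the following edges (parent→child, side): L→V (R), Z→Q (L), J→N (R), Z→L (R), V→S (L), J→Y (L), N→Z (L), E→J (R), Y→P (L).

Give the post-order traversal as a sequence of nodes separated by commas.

Post-order visits the left subtree, then the right subtree, then the node.
At E: no left child.
At E: go right to J.
  At J: go left to Y.
    At Y: go left to P.
      P is a leaf — visit P.
    At Y: no right child.
    Visit Y.
  At J: go right to N.
    At N: go left to Z.
      At Z: go left to Q.
        Q is a leaf — visit Q.
      At Z: go right to L.
        At L: no left child.
        At L: go right to V.
          At V: go left to S.
            S is a leaf — visit S.
          At V: no right child.
          Visit V.
        Visit L.
      Visit Z.
    At N: no right child.
    Visit N.
  Visit J.
Visit E.

P, Y, Q, S, V, L, Z, N, J, E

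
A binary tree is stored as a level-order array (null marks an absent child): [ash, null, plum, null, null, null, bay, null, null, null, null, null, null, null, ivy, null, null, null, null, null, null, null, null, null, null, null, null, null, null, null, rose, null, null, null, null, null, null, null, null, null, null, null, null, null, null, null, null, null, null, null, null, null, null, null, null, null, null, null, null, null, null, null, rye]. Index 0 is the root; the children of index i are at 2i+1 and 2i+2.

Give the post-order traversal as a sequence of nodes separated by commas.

Post-order visits the left subtree, then the right subtree, then the node.
At ash: no left child.
At ash: go right to plum.
  At plum: no left child.
  At plum: go right to bay.
    At bay: no left child.
    At bay: go right to ivy.
      At ivy: no left child.
      At ivy: go right to rose.
        At rose: no left child.
        At rose: go right to rye.
          rye is a leaf — visit rye.
        Visit rose.
      Visit ivy.
    Visit bay.
  Visit plum.
Visit ash.

rye, rose, ivy, bay, plum, ash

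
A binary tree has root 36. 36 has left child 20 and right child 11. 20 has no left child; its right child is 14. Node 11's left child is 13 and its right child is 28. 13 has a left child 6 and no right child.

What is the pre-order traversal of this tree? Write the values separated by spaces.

36 20 14 11 13 6 28

Pre-order visits the node, then its left subtree, then its right subtree.
Visit 36.
At 36: go left to 20.
  Visit 20.
  At 20: no left child.
  At 20: go right to 14.
    14 is a leaf — visit 14.
At 36: go right to 11.
  Visit 11.
  At 11: go left to 13.
    Visit 13.
    At 13: go left to 6.
      6 is a leaf — visit 6.
    At 13: no right child.
  At 11: go right to 28.
    28 is a leaf — visit 28.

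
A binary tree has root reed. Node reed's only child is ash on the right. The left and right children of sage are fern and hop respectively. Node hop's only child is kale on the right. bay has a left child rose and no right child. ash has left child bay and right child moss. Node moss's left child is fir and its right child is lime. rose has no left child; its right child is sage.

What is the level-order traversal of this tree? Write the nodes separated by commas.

reed, ash, bay, moss, rose, fir, lime, sage, fern, hop, kale

Level-order visits nodes level by level from the root, left to right within each level.
Level 0: reed
Level 1: ash
Level 2: bay, moss
Level 3: rose, fir, lime
Level 4: sage
Level 5: fern, hop
Level 6: kale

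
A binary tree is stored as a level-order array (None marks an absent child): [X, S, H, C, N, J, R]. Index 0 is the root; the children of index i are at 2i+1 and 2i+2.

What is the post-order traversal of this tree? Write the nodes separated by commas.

Post-order visits the left subtree, then the right subtree, then the node.
At X: go left to S.
  At S: go left to C.
    C is a leaf — visit C.
  At S: go right to N.
    N is a leaf — visit N.
  Visit S.
At X: go right to H.
  At H: go left to J.
    J is a leaf — visit J.
  At H: go right to R.
    R is a leaf — visit R.
  Visit H.
Visit X.

C, N, S, J, R, H, X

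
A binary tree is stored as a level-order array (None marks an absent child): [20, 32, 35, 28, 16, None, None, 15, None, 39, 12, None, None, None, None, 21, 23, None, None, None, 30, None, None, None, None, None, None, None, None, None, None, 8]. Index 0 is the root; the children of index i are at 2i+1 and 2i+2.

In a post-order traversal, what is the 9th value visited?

Post-order visits the left subtree, then the right subtree, then the node.
At 20: go left to 32.
  At 32: go left to 28.
    At 28: go left to 15.
      At 15: go left to 21.
        At 21: go left to 8.
          8 is a leaf — visit 8.
        At 21: no right child.
        Visit 21.
      At 15: go right to 23.
        23 is a leaf — visit 23.
      Visit 15.
    At 28: no right child.
    Visit 28.
  At 32: go right to 16.
    At 16: go left to 39.
      At 39: no left child.
      At 39: go right to 30.
        30 is a leaf — visit 30.
      Visit 39.
    At 16: go right to 12.
      12 is a leaf — visit 12.
    Visit 16.
  Visit 32.
At 20: go right to 35.
  35 is a leaf — visit 35.
Visit 20.
Full post-order sequence: 8, 21, 23, 15, 28, 30, 39, 12, 16, 32, 35, 20.

16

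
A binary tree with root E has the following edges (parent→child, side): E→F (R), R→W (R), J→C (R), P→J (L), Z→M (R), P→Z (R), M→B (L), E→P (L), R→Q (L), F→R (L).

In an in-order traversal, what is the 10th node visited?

In-order visits the left subtree, then the node, then the right subtree.
At E: go left to P.
  At P: go left to J.
    At J: no left child.
    Visit J.
    At J: go right to C.
      C is a leaf — visit C.
  Visit P.
  At P: go right to Z.
    At Z: no left child.
    Visit Z.
    At Z: go right to M.
      At M: go left to B.
        B is a leaf — visit B.
      Visit M.
      At M: no right child.
Visit E.
At E: go right to F.
  At F: go left to R.
    At R: go left to Q.
      Q is a leaf — visit Q.
    Visit R.
    At R: go right to W.
      W is a leaf — visit W.
  Visit F.
  At F: no right child.
Full in-order sequence: J, C, P, Z, B, M, E, Q, R, W, F.

W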